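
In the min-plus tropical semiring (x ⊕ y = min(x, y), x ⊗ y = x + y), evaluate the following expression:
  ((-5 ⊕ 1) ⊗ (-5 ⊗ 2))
((-5 ⊕ 1) ⊗ (-5 ⊗ 2)) = -8

Expand innermost to outermost. Recall ⊕ takes the minimum of its arguments and ⊗ takes their sum. Working out the expression ((-5 ⊕ 1) ⊗ (-5 ⊗ 2)) gives -8.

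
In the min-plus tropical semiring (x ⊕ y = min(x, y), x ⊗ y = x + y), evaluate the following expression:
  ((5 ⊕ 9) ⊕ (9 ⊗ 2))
((5 ⊕ 9) ⊕ (9 ⊗ 2)) = 5

Expand innermost to outermost. Recall ⊕ takes the minimum of its arguments and ⊗ takes their sum. Working out the expression ((5 ⊕ 9) ⊕ (9 ⊗ 2)) gives 5.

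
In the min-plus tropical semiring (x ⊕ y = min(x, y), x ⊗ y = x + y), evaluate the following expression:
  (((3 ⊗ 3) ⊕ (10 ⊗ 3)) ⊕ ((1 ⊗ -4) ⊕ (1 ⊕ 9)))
(((3 ⊗ 3) ⊕ (10 ⊗ 3)) ⊕ ((1 ⊗ -4) ⊕ (1 ⊕ 9))) = -3

Expand innermost to outermost. Recall ⊕ takes the minimum of its arguments and ⊗ takes their sum. Working out the expression (((3 ⊗ 3) ⊕ (10 ⊗ 3)) ⊕ ((1 ⊗ -4) ⊕ (1 ⊕ 9))) gives -3.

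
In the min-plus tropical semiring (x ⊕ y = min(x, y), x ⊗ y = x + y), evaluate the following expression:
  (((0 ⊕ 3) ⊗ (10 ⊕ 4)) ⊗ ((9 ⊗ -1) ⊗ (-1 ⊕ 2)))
(((0 ⊕ 3) ⊗ (10 ⊕ 4)) ⊗ ((9 ⊗ -1) ⊗ (-1 ⊕ 2))) = 11

Expand innermost to outermost. Recall ⊕ takes the minimum of its arguments and ⊗ takes their sum. Working out the expression (((0 ⊕ 3) ⊗ (10 ⊕ 4)) ⊗ ((9 ⊗ -1) ⊗ (-1 ⊕ 2))) gives 11.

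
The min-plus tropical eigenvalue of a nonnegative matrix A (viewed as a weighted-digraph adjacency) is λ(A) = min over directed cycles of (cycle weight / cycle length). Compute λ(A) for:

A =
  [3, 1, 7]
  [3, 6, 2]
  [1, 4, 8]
λ(A) = 4/3

Enumerate directed cycles and compute their means (weight / length). Sample:
  cycle 0 → 0: weight = 3, length = 1, mean = 3/1 ≈ 3.000
  cycle 1 → 1: weight = 6, length = 1, mean = 6/1 ≈ 6.000
  cycle 2 → 2: weight = 8, length = 1, mean = 8/1 ≈ 8.000
  cycle 0 → 1 → 0: weight = 4, length = 2, mean = 4/2 ≈ 2.000
  cycle 0 → 2 → 0: weight = 8, length = 2, mean = 8/2 ≈ 4.000
  cycle 1 → 0 → 1: weight = 4, length = 2, mean = 4/2 ≈ 2.000
Minimum mean = 1.333, attained e.g. along the cycle 0 → 1 → 2 → 0 with weight 4 and length 3. So λ(A) = 4/3 = 4/3.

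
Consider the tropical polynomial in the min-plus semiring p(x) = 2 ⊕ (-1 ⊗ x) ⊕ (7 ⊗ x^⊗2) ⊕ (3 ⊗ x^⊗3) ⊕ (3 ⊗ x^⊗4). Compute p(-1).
p(-1) = -2

A tropical monomial a ⊗ x^⊗i evaluates to a + i · x. Evaluating each term at x = -1:
  Term 0 contributes 2 + 0 · -1 = 2
  Term 1 contributes -1 + 1 · -1 = -2
  Term 2 contributes 7 + 2 · -1 = 5
  Term 3 contributes 3 + 3 · -1 = 0
  Term 4 contributes 3 + 4 · -1 = -1
p(-1) = ⊕ of these = min[2, -2, 5, 0, -1] = -2.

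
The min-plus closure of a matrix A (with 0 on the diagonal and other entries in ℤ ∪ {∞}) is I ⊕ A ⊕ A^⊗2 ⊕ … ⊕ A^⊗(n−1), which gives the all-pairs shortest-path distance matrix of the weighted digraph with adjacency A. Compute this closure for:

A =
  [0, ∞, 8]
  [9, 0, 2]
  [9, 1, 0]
Closure =
  [0, 9, 8]
  [9, 0, 2]
  [9, 1, 0]

This is the Floyd-Warshall all-pairs shortest-path computation. For each intermediate vertex k = 0, 1, …, 2, update dist[i][j] ← min(dist[i][j], dist[i][k] + dist[k][j]). The final matrix gives, for each (i, j), the minimum total weight of any directed path from i to j (possibly empty when i = j).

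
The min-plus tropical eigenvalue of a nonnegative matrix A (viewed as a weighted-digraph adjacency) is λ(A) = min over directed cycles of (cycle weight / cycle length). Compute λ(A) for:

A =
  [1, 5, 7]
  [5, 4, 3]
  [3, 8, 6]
λ(A) = 1

Enumerate directed cycles and compute their means (weight / length). Sample:
  cycle 0 → 0: weight = 1, length = 1, mean = 1/1 ≈ 1.000
  cycle 1 → 1: weight = 4, length = 1, mean = 4/1 ≈ 4.000
  cycle 2 → 2: weight = 6, length = 1, mean = 6/1 ≈ 6.000
  cycle 0 → 1 → 0: weight = 10, length = 2, mean = 10/2 ≈ 5.000
  cycle 0 → 2 → 0: weight = 10, length = 2, mean = 10/2 ≈ 5.000
  cycle 1 → 0 → 1: weight = 10, length = 2, mean = 10/2 ≈ 5.000
Minimum mean = 1.000, attained e.g. along the cycle 0 → 0 with weight 1 and length 1. So λ(A) = 1/1 = 1.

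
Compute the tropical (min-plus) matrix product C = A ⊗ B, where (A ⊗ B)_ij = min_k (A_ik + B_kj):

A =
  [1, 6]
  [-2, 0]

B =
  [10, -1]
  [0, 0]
A ⊗ B =
  [6, 0]
  [0, -3]

Apply the min-plus product entry-by-entry:
  C[0][0] = min over k of (A[0][0] + B[0][0] = 1 + 10 = 11, A[0][1] + B[1][0] = 6 + 0 = 6) = 6 (attained at k = 1)
  C[0][1] = min over k of (A[0][0] + B[0][1] = 1 + -1 = 0, A[0][1] + B[1][1] = 6 + 0 = 6) = 0 (attained at k = 0)
  C[1][0] = min over k of (A[1][0] + B[0][0] = -2 + 10 = 8, A[1][1] + B[1][0] = 0 + 0 = 0) = 0 (attained at k = 1)
  C[1][1] = min over k of (A[1][0] + B[0][1] = -2 + -1 = -3, A[1][1] + B[1][1] = 0 + 0 = 0) = -3 (attained at k = 0)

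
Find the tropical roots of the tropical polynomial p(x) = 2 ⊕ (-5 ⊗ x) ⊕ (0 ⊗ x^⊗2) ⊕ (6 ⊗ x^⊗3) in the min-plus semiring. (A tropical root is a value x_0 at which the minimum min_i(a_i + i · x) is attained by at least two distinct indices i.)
Roots: {-6, -5, 7}

Each tropical root is a break point of the lower envelope of the lines y = a_i + i · x (there are 4 lines, with slopes 0, 1, ..., 3). Only the lines that attain the minimum somewhere contribute to roots; other lines are dominated. Here the surviving (envelope) indices are i = 3, i = 2, i = 1, i = 0.
Intersections between consecutive envelope lines give the roots: for adjacent envelope indices i < j the intersection is x = (a_i − a_j) / (j − i). Reading off the sorted break points: {-6, -5, 7}.
Verification: at each break x_0, at least two indices attain the minimum of min_i(a_i + i · x_0).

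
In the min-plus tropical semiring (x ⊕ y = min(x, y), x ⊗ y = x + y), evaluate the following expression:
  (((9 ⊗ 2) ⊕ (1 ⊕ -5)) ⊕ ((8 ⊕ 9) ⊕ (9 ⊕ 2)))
(((9 ⊗ 2) ⊕ (1 ⊕ -5)) ⊕ ((8 ⊕ 9) ⊕ (9 ⊕ 2))) = -5

Expand innermost to outermost. Recall ⊕ takes the minimum of its arguments and ⊗ takes their sum. Working out the expression (((9 ⊗ 2) ⊕ (1 ⊕ -5)) ⊕ ((8 ⊕ 9) ⊕ (9 ⊕ 2))) gives -5.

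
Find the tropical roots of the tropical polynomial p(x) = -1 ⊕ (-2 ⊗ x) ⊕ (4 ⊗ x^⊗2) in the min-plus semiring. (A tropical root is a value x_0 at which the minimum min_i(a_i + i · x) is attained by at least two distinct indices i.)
Roots: {-6, 1}

Each tropical root is a break point of the lower envelope of the lines y = a_i + i · x (there are 3 lines, with slopes 0, 1, ..., 2). Only the lines that attain the minimum somewhere contribute to roots; other lines are dominated. Here the surviving (envelope) indices are i = 2, i = 1, i = 0.
Intersections between consecutive envelope lines give the roots: for adjacent envelope indices i < j the intersection is x = (a_i − a_j) / (j − i). Reading off the sorted break points: {-6, 1}.
Verification: at each break x_0, at least two indices attain the minimum of min_i(a_i + i · x_0).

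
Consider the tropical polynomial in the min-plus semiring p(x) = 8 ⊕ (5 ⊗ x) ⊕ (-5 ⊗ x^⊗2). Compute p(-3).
p(-3) = -11

A tropical monomial a ⊗ x^⊗i evaluates to a + i · x. Evaluating each term at x = -3:
  Term 0 contributes 8 + 0 · -3 = 8
  Term 1 contributes 5 + 1 · -3 = 2
  Term 2 contributes -5 + 2 · -3 = -11
p(-3) = ⊕ of these = min[8, 2, -11] = -11.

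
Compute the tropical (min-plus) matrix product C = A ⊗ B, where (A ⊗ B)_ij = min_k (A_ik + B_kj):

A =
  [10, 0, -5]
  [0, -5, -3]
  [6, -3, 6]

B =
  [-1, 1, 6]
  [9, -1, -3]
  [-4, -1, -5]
A ⊗ B =
  [-9, -6, -10]
  [-7, -6, -8]
  [2, -4, -6]

Apply the min-plus product entry-by-entry:
  C[0][0] = min over k of (A[0][0] + B[0][0] = 10 + -1 = 9, A[0][1] + B[1][0] = 0 + 9 = 9, A[0][2] + B[2][0] = -5 + -4 = -9) = -9 (attained at k = 2)
  C[0][1] = min over k of (A[0][0] + B[0][1] = 10 + 1 = 11, A[0][1] + B[1][1] = 0 + -1 = -1, A[0][2] + B[2][1] = -5 + -1 = -6) = -6 (attained at k = 2)
  C[0][2] = min over k of (A[0][0] + B[0][2] = 10 + 6 = 16, A[0][1] + B[1][2] = 0 + -3 = -3, A[0][2] + B[2][2] = -5 + -5 = -10) = -10 (attained at k = 2)
  C[1][0] = min over k of (A[1][0] + B[0][0] = 0 + -1 = -1, A[1][1] + B[1][0] = -5 + 9 = 4, A[1][2] + B[2][0] = -3 + -4 = -7) = -7 (attained at k = 2)
  C[1][1] = min over k of (A[1][0] + B[0][1] = 0 + 1 = 1, A[1][1] + B[1][1] = -5 + -1 = -6, A[1][2] + B[2][1] = -3 + -1 = -4) = -6 (attained at k = 1)
  C[1][2] = min over k of (A[1][0] + B[0][2] = 0 + 6 = 6, A[1][1] + B[1][2] = -5 + -3 = -8, A[1][2] + B[2][2] = -3 + -5 = -8) = -8 (attained at k = 1)
  C[2][0] = min over k of (A[2][0] + B[0][0] = 6 + -1 = 5, A[2][1] + B[1][0] = -3 + 9 = 6, A[2][2] + B[2][0] = 6 + -4 = 2) = 2 (attained at k = 2)
  C[2][1] = min over k of (A[2][0] + B[0][1] = 6 + 1 = 7, A[2][1] + B[1][1] = -3 + -1 = -4, A[2][2] + B[2][1] = 6 + -1 = 5) = -4 (attained at k = 1)
  C[2][2] = min over k of (A[2][0] + B[0][2] = 6 + 6 = 12, A[2][1] + B[1][2] = -3 + -3 = -6, A[2][2] + B[2][2] = 6 + -5 = 1) = -6 (attained at k = 1)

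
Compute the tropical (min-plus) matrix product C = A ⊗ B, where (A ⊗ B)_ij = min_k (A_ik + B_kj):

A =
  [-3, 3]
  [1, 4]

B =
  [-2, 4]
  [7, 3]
A ⊗ B =
  [-5, 1]
  [-1, 5]

Apply the min-plus product entry-by-entry:
  C[0][0] = min over k of (A[0][0] + B[0][0] = -3 + -2 = -5, A[0][1] + B[1][0] = 3 + 7 = 10) = -5 (attained at k = 0)
  C[0][1] = min over k of (A[0][0] + B[0][1] = -3 + 4 = 1, A[0][1] + B[1][1] = 3 + 3 = 6) = 1 (attained at k = 0)
  C[1][0] = min over k of (A[1][0] + B[0][0] = 1 + -2 = -1, A[1][1] + B[1][0] = 4 + 7 = 11) = -1 (attained at k = 0)
  C[1][1] = min over k of (A[1][0] + B[0][1] = 1 + 4 = 5, A[1][1] + B[1][1] = 4 + 3 = 7) = 5 (attained at k = 0)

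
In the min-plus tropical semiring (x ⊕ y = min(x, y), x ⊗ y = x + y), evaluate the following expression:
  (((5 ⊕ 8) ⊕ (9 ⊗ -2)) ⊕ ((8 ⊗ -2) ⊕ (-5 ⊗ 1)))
(((5 ⊕ 8) ⊕ (9 ⊗ -2)) ⊕ ((8 ⊗ -2) ⊕ (-5 ⊗ 1))) = -4

Expand innermost to outermost. Recall ⊕ takes the minimum of its arguments and ⊗ takes their sum. Working out the expression (((5 ⊕ 8) ⊕ (9 ⊗ -2)) ⊕ ((8 ⊗ -2) ⊕ (-5 ⊗ 1))) gives -4.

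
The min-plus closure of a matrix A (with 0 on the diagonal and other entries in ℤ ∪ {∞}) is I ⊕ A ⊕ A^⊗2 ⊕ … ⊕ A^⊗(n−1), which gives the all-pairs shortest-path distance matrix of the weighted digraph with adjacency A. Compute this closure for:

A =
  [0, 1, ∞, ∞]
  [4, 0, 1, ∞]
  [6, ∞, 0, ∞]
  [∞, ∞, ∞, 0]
Closure =
  [0, 1, 2, ∞]
  [4, 0, 1, ∞]
  [6, 7, 0, ∞]
  [∞, ∞, ∞, 0]

This is the Floyd-Warshall all-pairs shortest-path computation. For each intermediate vertex k = 0, 1, …, 3, update dist[i][j] ← min(dist[i][j], dist[i][k] + dist[k][j]). The final matrix gives, for each (i, j), the minimum total weight of any directed path from i to j (possibly empty when i = j).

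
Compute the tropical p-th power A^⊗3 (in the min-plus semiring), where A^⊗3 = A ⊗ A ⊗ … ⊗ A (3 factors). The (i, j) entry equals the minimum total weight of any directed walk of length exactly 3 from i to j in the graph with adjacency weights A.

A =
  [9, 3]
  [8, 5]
A^⊗3 =
  [16, 13]
  [18, 15]

Each entry (A^⊗3)_ij equals the minimum over all length-3 walks i = v_0 → v_1 → … → v_3 = j of Σ_t A[v_t][v_{t+1}]. For example, for (i, j) = (0, 1) we minimise over 4 possible intermediate vertex sequences; the minimum is 13, attained along the walk 0 → 1 → 1 → 1.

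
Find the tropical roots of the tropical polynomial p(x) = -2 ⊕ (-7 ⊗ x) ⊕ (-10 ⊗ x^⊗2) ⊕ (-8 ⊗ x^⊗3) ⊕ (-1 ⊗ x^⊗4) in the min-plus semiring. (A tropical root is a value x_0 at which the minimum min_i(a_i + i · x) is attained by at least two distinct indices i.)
Roots: {-7, -2, 3, 5}

Each tropical root is a break point of the lower envelope of the lines y = a_i + i · x (there are 5 lines, with slopes 0, 1, ..., 4). Only the lines that attain the minimum somewhere contribute to roots; other lines are dominated. Here the surviving (envelope) indices are i = 4, i = 3, i = 2, i = 1, i = 0.
Intersections between consecutive envelope lines give the roots: for adjacent envelope indices i < j the intersection is x = (a_i − a_j) / (j − i). Reading off the sorted break points: {-7, -2, 3, 5}.
Verification: at each break x_0, at least two indices attain the minimum of min_i(a_i + i · x_0).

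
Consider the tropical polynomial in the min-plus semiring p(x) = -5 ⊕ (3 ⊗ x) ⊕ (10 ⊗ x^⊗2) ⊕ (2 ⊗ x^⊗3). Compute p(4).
p(4) = -5

A tropical monomial a ⊗ x^⊗i evaluates to a + i · x. Evaluating each term at x = 4:
  Term 0 contributes -5 + 0 · 4 = -5
  Term 1 contributes 3 + 1 · 4 = 7
  Term 2 contributes 10 + 2 · 4 = 18
  Term 3 contributes 2 + 3 · 4 = 14
p(4) = ⊕ of these = min[-5, 7, 18, 14] = -5.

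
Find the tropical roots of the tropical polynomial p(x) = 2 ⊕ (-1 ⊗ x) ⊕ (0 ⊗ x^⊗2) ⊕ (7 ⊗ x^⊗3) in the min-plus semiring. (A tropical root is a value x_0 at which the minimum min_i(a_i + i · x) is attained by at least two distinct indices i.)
Roots: {-7, -1, 3}

Each tropical root is a break point of the lower envelope of the lines y = a_i + i · x (there are 4 lines, with slopes 0, 1, ..., 3). Only the lines that attain the minimum somewhere contribute to roots; other lines are dominated. Here the surviving (envelope) indices are i = 3, i = 2, i = 1, i = 0.
Intersections between consecutive envelope lines give the roots: for adjacent envelope indices i < j the intersection is x = (a_i − a_j) / (j − i). Reading off the sorted break points: {-7, -1, 3}.
Verification: at each break x_0, at least two indices attain the minimum of min_i(a_i + i · x_0).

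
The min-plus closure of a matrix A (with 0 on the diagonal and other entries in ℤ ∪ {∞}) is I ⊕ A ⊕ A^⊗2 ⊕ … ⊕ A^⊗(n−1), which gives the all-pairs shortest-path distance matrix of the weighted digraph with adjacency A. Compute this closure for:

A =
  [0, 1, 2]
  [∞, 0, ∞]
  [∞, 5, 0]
Closure =
  [0, 1, 2]
  [∞, 0, ∞]
  [∞, 5, 0]

This is the Floyd-Warshall all-pairs shortest-path computation. For each intermediate vertex k = 0, 1, …, 2, update dist[i][j] ← min(dist[i][j], dist[i][k] + dist[k][j]). The final matrix gives, for each (i, j), the minimum total weight of any directed path from i to j (possibly empty when i = j).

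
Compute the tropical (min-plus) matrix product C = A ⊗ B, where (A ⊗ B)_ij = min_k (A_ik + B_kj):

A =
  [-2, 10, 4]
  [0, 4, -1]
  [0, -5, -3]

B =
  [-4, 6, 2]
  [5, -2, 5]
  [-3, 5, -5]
A ⊗ B =
  [-6, 4, -1]
  [-4, 2, -6]
  [-6, -7, -8]

Apply the min-plus product entry-by-entry:
  C[0][0] = min over k of (A[0][0] + B[0][0] = -2 + -4 = -6, A[0][1] + B[1][0] = 10 + 5 = 15, A[0][2] + B[2][0] = 4 + -3 = 1) = -6 (attained at k = 0)
  C[0][1] = min over k of (A[0][0] + B[0][1] = -2 + 6 = 4, A[0][1] + B[1][1] = 10 + -2 = 8, A[0][2] + B[2][1] = 4 + 5 = 9) = 4 (attained at k = 0)
  C[0][2] = min over k of (A[0][0] + B[0][2] = -2 + 2 = 0, A[0][1] + B[1][2] = 10 + 5 = 15, A[0][2] + B[2][2] = 4 + -5 = -1) = -1 (attained at k = 2)
  C[1][0] = min over k of (A[1][0] + B[0][0] = 0 + -4 = -4, A[1][1] + B[1][0] = 4 + 5 = 9, A[1][2] + B[2][0] = -1 + -3 = -4) = -4 (attained at k = 0)
  C[1][1] = min over k of (A[1][0] + B[0][1] = 0 + 6 = 6, A[1][1] + B[1][1] = 4 + -2 = 2, A[1][2] + B[2][1] = -1 + 5 = 4) = 2 (attained at k = 1)
  C[1][2] = min over k of (A[1][0] + B[0][2] = 0 + 2 = 2, A[1][1] + B[1][2] = 4 + 5 = 9, A[1][2] + B[2][2] = -1 + -5 = -6) = -6 (attained at k = 2)
  C[2][0] = min over k of (A[2][0] + B[0][0] = 0 + -4 = -4, A[2][1] + B[1][0] = -5 + 5 = 0, A[2][2] + B[2][0] = -3 + -3 = -6) = -6 (attained at k = 2)
  C[2][1] = min over k of (A[2][0] + B[0][1] = 0 + 6 = 6, A[2][1] + B[1][1] = -5 + -2 = -7, A[2][2] + B[2][1] = -3 + 5 = 2) = -7 (attained at k = 1)
  C[2][2] = min over k of (A[2][0] + B[0][2] = 0 + 2 = 2, A[2][1] + B[1][2] = -5 + 5 = 0, A[2][2] + B[2][2] = -3 + -5 = -8) = -8 (attained at k = 2)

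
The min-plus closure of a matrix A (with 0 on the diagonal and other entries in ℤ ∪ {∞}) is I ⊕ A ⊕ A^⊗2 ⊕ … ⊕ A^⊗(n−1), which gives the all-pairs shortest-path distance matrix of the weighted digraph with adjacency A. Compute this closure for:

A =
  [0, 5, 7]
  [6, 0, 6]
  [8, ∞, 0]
Closure =
  [0, 5, 7]
  [6, 0, 6]
  [8, 13, 0]

This is the Floyd-Warshall all-pairs shortest-path computation. For each intermediate vertex k = 0, 1, …, 2, update dist[i][j] ← min(dist[i][j], dist[i][k] + dist[k][j]). The final matrix gives, for each (i, j), the minimum total weight of any directed path from i to j (possibly empty when i = j).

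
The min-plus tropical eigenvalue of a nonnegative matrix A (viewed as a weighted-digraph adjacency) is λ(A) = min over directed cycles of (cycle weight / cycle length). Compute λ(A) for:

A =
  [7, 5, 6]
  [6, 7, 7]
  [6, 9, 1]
λ(A) = 1

Enumerate directed cycles and compute their means (weight / length). Sample:
  cycle 0 → 0: weight = 7, length = 1, mean = 7/1 ≈ 7.000
  cycle 1 → 1: weight = 7, length = 1, mean = 7/1 ≈ 7.000
  cycle 2 → 2: weight = 1, length = 1, mean = 1/1 ≈ 1.000
  cycle 0 → 1 → 0: weight = 11, length = 2, mean = 11/2 ≈ 5.500
  cycle 0 → 2 → 0: weight = 12, length = 2, mean = 12/2 ≈ 6.000
  cycle 1 → 0 → 1: weight = 11, length = 2, mean = 11/2 ≈ 5.500
Minimum mean = 1.000, attained e.g. along the cycle 2 → 2 with weight 1 and length 1. So λ(A) = 1/1 = 1.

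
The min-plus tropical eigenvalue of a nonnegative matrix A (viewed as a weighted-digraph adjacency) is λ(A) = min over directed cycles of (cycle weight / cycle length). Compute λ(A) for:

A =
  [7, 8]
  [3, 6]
λ(A) = 11/2

Enumerate directed cycles and compute their means (weight / length). Sample:
  cycle 0 → 0: weight = 7, length = 1, mean = 7/1 ≈ 7.000
  cycle 1 → 1: weight = 6, length = 1, mean = 6/1 ≈ 6.000
  cycle 0 → 1 → 0: weight = 11, length = 2, mean = 11/2 ≈ 5.500
  cycle 1 → 0 → 1: weight = 11, length = 2, mean = 11/2 ≈ 5.500
Minimum mean = 5.500, attained e.g. along the cycle 0 → 1 → 0 with weight 11 and length 2. So λ(A) = 11/2 = 11/2.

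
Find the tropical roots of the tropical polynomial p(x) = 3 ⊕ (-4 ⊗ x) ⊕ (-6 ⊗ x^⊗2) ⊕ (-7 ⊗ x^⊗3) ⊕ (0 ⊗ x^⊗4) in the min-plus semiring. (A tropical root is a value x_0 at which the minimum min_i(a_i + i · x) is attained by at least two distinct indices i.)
Roots: {-7, 1, 2, 7}

Each tropical root is a break point of the lower envelope of the lines y = a_i + i · x (there are 5 lines, with slopes 0, 1, ..., 4). Only the lines that attain the minimum somewhere contribute to roots; other lines are dominated. Here the surviving (envelope) indices are i = 4, i = 3, i = 2, i = 1, i = 0.
Intersections between consecutive envelope lines give the roots: for adjacent envelope indices i < j the intersection is x = (a_i − a_j) / (j − i). Reading off the sorted break points: {-7, 1, 2, 7}.
Verification: at each break x_0, at least two indices attain the minimum of min_i(a_i + i · x_0).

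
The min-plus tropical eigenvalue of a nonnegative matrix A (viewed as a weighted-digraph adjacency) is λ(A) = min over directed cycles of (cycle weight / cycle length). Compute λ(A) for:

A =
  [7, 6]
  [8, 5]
λ(A) = 5

Enumerate directed cycles and compute their means (weight / length). Sample:
  cycle 0 → 0: weight = 7, length = 1, mean = 7/1 ≈ 7.000
  cycle 1 → 1: weight = 5, length = 1, mean = 5/1 ≈ 5.000
  cycle 0 → 1 → 0: weight = 14, length = 2, mean = 14/2 ≈ 7.000
  cycle 1 → 0 → 1: weight = 14, length = 2, mean = 14/2 ≈ 7.000
Minimum mean = 5.000, attained e.g. along the cycle 1 → 1 with weight 5 and length 1. So λ(A) = 5/1 = 5.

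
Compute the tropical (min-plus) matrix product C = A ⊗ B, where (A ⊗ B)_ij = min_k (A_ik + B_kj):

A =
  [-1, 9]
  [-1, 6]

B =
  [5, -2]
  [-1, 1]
A ⊗ B =
  [4, -3]
  [4, -3]

Apply the min-plus product entry-by-entry:
  C[0][0] = min over k of (A[0][0] + B[0][0] = -1 + 5 = 4, A[0][1] + B[1][0] = 9 + -1 = 8) = 4 (attained at k = 0)
  C[0][1] = min over k of (A[0][0] + B[0][1] = -1 + -2 = -3, A[0][1] + B[1][1] = 9 + 1 = 10) = -3 (attained at k = 0)
  C[1][0] = min over k of (A[1][0] + B[0][0] = -1 + 5 = 4, A[1][1] + B[1][0] = 6 + -1 = 5) = 4 (attained at k = 0)
  C[1][1] = min over k of (A[1][0] + B[0][1] = -1 + -2 = -3, A[1][1] + B[1][1] = 6 + 1 = 7) = -3 (attained at k = 0)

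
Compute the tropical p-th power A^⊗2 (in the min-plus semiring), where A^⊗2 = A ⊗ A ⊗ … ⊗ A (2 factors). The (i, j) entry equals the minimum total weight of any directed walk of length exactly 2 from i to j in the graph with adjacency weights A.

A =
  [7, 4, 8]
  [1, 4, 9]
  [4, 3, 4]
A^⊗2 =
  [5, 8, 12]
  [5, 5, 9]
  [4, 7, 8]

Each entry (A^⊗2)_ij equals the minimum over all length-2 walks i = v_0 → v_1 → … → v_2 = j of Σ_t A[v_t][v_{t+1}]. For example, for (i, j) = (0, 2) we minimise over 3 possible intermediate vertex sequences; the minimum is 12, attained along the walk 0 → 2 → 2.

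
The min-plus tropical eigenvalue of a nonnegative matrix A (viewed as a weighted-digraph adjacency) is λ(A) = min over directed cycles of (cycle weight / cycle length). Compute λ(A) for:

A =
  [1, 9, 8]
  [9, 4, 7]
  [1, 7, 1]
λ(A) = 1

Enumerate directed cycles and compute their means (weight / length). Sample:
  cycle 0 → 0: weight = 1, length = 1, mean = 1/1 ≈ 1.000
  cycle 1 → 1: weight = 4, length = 1, mean = 4/1 ≈ 4.000
  cycle 2 → 2: weight = 1, length = 1, mean = 1/1 ≈ 1.000
  cycle 0 → 1 → 0: weight = 18, length = 2, mean = 18/2 ≈ 9.000
  cycle 0 → 2 → 0: weight = 9, length = 2, mean = 9/2 ≈ 4.500
  cycle 1 → 0 → 1: weight = 18, length = 2, mean = 18/2 ≈ 9.000
Minimum mean = 1.000, attained e.g. along the cycle 0 → 0 with weight 1 and length 1. So λ(A) = 1/1 = 1.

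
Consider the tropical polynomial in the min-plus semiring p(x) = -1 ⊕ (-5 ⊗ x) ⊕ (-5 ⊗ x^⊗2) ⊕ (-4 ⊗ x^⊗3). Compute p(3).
p(3) = -2

A tropical monomial a ⊗ x^⊗i evaluates to a + i · x. Evaluating each term at x = 3:
  Term 0 contributes -1 + 0 · 3 = -1
  Term 1 contributes -5 + 1 · 3 = -2
  Term 2 contributes -5 + 2 · 3 = 1
  Term 3 contributes -4 + 3 · 3 = 5
p(3) = ⊕ of these = min[-1, -2, 1, 5] = -2.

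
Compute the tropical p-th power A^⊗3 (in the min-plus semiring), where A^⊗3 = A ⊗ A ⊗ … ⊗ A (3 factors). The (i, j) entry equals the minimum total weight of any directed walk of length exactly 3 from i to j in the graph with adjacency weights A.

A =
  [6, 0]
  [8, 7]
A^⊗3 =
  [14, 8]
  [16, 14]

Each entry (A^⊗3)_ij equals the minimum over all length-3 walks i = v_0 → v_1 → … → v_3 = j of Σ_t A[v_t][v_{t+1}]. For example, for (i, j) = (0, 1) we minimise over 4 possible intermediate vertex sequences; the minimum is 8, attained along the walk 0 → 1 → 0 → 1.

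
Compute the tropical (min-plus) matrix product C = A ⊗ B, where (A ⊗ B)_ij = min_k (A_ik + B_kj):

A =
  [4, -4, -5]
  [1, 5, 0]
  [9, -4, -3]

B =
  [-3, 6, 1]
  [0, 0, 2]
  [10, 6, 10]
A ⊗ B =
  [-4, -4, -2]
  [-2, 5, 2]
  [-4, -4, -2]

Apply the min-plus product entry-by-entry:
  C[0][0] = min over k of (A[0][0] + B[0][0] = 4 + -3 = 1, A[0][1] + B[1][0] = -4 + 0 = -4, A[0][2] + B[2][0] = -5 + 10 = 5) = -4 (attained at k = 1)
  C[0][1] = min over k of (A[0][0] + B[0][1] = 4 + 6 = 10, A[0][1] + B[1][1] = -4 + 0 = -4, A[0][2] + B[2][1] = -5 + 6 = 1) = -4 (attained at k = 1)
  C[0][2] = min over k of (A[0][0] + B[0][2] = 4 + 1 = 5, A[0][1] + B[1][2] = -4 + 2 = -2, A[0][2] + B[2][2] = -5 + 10 = 5) = -2 (attained at k = 1)
  C[1][0] = min over k of (A[1][0] + B[0][0] = 1 + -3 = -2, A[1][1] + B[1][0] = 5 + 0 = 5, A[1][2] + B[2][0] = 0 + 10 = 10) = -2 (attained at k = 0)
  C[1][1] = min over k of (A[1][0] + B[0][1] = 1 + 6 = 7, A[1][1] + B[1][1] = 5 + 0 = 5, A[1][2] + B[2][1] = 0 + 6 = 6) = 5 (attained at k = 1)
  C[1][2] = min over k of (A[1][0] + B[0][2] = 1 + 1 = 2, A[1][1] + B[1][2] = 5 + 2 = 7, A[1][2] + B[2][2] = 0 + 10 = 10) = 2 (attained at k = 0)
  C[2][0] = min over k of (A[2][0] + B[0][0] = 9 + -3 = 6, A[2][1] + B[1][0] = -4 + 0 = -4, A[2][2] + B[2][0] = -3 + 10 = 7) = -4 (attained at k = 1)
  C[2][1] = min over k of (A[2][0] + B[0][1] = 9 + 6 = 15, A[2][1] + B[1][1] = -4 + 0 = -4, A[2][2] + B[2][1] = -3 + 6 = 3) = -4 (attained at k = 1)
  C[2][2] = min over k of (A[2][0] + B[0][2] = 9 + 1 = 10, A[2][1] + B[1][2] = -4 + 2 = -2, A[2][2] + B[2][2] = -3 + 10 = 7) = -2 (attained at k = 1)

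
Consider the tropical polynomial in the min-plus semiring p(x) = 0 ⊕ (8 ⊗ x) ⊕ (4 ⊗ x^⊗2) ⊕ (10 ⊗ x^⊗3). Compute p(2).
p(2) = 0

A tropical monomial a ⊗ x^⊗i evaluates to a + i · x. Evaluating each term at x = 2:
  Term 0 contributes 0 + 0 · 2 = 0
  Term 1 contributes 8 + 1 · 2 = 10
  Term 2 contributes 4 + 2 · 2 = 8
  Term 3 contributes 10 + 3 · 2 = 16
p(2) = ⊕ of these = min[0, 10, 8, 16] = 0.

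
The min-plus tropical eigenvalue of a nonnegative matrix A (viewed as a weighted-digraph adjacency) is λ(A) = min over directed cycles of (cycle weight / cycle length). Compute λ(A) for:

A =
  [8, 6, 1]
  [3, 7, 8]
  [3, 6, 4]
λ(A) = 2

Enumerate directed cycles and compute their means (weight / length). Sample:
  cycle 0 → 0: weight = 8, length = 1, mean = 8/1 ≈ 8.000
  cycle 1 → 1: weight = 7, length = 1, mean = 7/1 ≈ 7.000
  cycle 2 → 2: weight = 4, length = 1, mean = 4/1 ≈ 4.000
  cycle 0 → 1 → 0: weight = 9, length = 2, mean = 9/2 ≈ 4.500
  cycle 0 → 2 → 0: weight = 4, length = 2, mean = 4/2 ≈ 2.000
  cycle 1 → 0 → 1: weight = 9, length = 2, mean = 9/2 ≈ 4.500
Minimum mean = 2.000, attained e.g. along the cycle 0 → 2 → 0 with weight 4 and length 2. So λ(A) = 4/2 = 2.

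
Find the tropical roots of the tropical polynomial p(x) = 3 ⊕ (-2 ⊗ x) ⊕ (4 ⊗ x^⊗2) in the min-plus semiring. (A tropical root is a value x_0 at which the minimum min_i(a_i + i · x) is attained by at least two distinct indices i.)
Roots: {-6, 5}

Each tropical root is a break point of the lower envelope of the lines y = a_i + i · x (there are 3 lines, with slopes 0, 1, ..., 2). Only the lines that attain the minimum somewhere contribute to roots; other lines are dominated. Here the surviving (envelope) indices are i = 2, i = 1, i = 0.
Intersections between consecutive envelope lines give the roots: for adjacent envelope indices i < j the intersection is x = (a_i − a_j) / (j − i). Reading off the sorted break points: {-6, 5}.
Verification: at each break x_0, at least two indices attain the minimum of min_i(a_i + i · x_0).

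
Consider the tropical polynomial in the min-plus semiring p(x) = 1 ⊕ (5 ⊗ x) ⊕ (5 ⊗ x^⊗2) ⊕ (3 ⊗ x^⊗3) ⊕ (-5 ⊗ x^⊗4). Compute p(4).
p(4) = 1

A tropical monomial a ⊗ x^⊗i evaluates to a + i · x. Evaluating each term at x = 4:
  Term 0 contributes 1 + 0 · 4 = 1
  Term 1 contributes 5 + 1 · 4 = 9
  Term 2 contributes 5 + 2 · 4 = 13
  Term 3 contributes 3 + 3 · 4 = 15
  Term 4 contributes -5 + 4 · 4 = 11
p(4) = ⊕ of these = min[1, 9, 13, 15, 11] = 1.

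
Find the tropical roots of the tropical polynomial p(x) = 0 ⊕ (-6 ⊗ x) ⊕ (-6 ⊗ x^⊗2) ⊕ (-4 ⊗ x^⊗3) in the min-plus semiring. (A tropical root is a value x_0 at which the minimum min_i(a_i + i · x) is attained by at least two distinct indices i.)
Roots: {-2, 0, 6}

Each tropical root is a break point of the lower envelope of the lines y = a_i + i · x (there are 4 lines, with slopes 0, 1, ..., 3). Only the lines that attain the minimum somewhere contribute to roots; other lines are dominated. Here the surviving (envelope) indices are i = 3, i = 2, i = 1, i = 0.
Intersections between consecutive envelope lines give the roots: for adjacent envelope indices i < j the intersection is x = (a_i − a_j) / (j − i). Reading off the sorted break points: {-2, 0, 6}.
Verification: at each break x_0, at least two indices attain the minimum of min_i(a_i + i · x_0).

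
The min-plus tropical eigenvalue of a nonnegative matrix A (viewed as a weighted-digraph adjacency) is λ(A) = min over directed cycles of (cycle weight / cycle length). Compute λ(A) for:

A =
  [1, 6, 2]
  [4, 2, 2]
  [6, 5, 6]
λ(A) = 1

Enumerate directed cycles and compute their means (weight / length). Sample:
  cycle 0 → 0: weight = 1, length = 1, mean = 1/1 ≈ 1.000
  cycle 1 → 1: weight = 2, length = 1, mean = 2/1 ≈ 2.000
  cycle 2 → 2: weight = 6, length = 1, mean = 6/1 ≈ 6.000
  cycle 0 → 1 → 0: weight = 10, length = 2, mean = 10/2 ≈ 5.000
  cycle 0 → 2 → 0: weight = 8, length = 2, mean = 8/2 ≈ 4.000
  cycle 1 → 0 → 1: weight = 10, length = 2, mean = 10/2 ≈ 5.000
Minimum mean = 1.000, attained e.g. along the cycle 0 → 0 with weight 1 and length 1. So λ(A) = 1/1 = 1.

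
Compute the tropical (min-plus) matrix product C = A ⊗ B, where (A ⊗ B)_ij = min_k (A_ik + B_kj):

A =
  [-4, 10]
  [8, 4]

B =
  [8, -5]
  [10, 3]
A ⊗ B =
  [4, -9]
  [14, 3]

Apply the min-plus product entry-by-entry:
  C[0][0] = min over k of (A[0][0] + B[0][0] = -4 + 8 = 4, A[0][1] + B[1][0] = 10 + 10 = 20) = 4 (attained at k = 0)
  C[0][1] = min over k of (A[0][0] + B[0][1] = -4 + -5 = -9, A[0][1] + B[1][1] = 10 + 3 = 13) = -9 (attained at k = 0)
  C[1][0] = min over k of (A[1][0] + B[0][0] = 8 + 8 = 16, A[1][1] + B[1][0] = 4 + 10 = 14) = 14 (attained at k = 1)
  C[1][1] = min over k of (A[1][0] + B[0][1] = 8 + -5 = 3, A[1][1] + B[1][1] = 4 + 3 = 7) = 3 (attained at k = 0)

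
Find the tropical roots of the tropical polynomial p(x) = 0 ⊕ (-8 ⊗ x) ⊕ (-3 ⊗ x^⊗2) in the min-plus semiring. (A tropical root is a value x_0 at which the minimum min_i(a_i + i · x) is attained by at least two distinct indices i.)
Roots: {-5, 8}

Each tropical root is a break point of the lower envelope of the lines y = a_i + i · x (there are 3 lines, with slopes 0, 1, ..., 2). Only the lines that attain the minimum somewhere contribute to roots; other lines are dominated. Here the surviving (envelope) indices are i = 2, i = 1, i = 0.
Intersections between consecutive envelope lines give the roots: for adjacent envelope indices i < j the intersection is x = (a_i − a_j) / (j − i). Reading off the sorted break points: {-5, 8}.
Verification: at each break x_0, at least two indices attain the minimum of min_i(a_i + i · x_0).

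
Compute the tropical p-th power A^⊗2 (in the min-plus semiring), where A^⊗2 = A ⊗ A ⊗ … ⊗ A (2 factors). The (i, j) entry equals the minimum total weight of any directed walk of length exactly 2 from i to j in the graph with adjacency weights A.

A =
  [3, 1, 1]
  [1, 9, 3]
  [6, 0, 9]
A^⊗2 =
  [2, 1, 4]
  [4, 2, 2]
  [1, 7, 3]

Each entry (A^⊗2)_ij equals the minimum over all length-2 walks i = v_0 → v_1 → … → v_2 = j of Σ_t A[v_t][v_{t+1}]. For example, for (i, j) = (0, 2) we minimise over 3 possible intermediate vertex sequences; the minimum is 4, attained along the walk 0 → 0 → 2.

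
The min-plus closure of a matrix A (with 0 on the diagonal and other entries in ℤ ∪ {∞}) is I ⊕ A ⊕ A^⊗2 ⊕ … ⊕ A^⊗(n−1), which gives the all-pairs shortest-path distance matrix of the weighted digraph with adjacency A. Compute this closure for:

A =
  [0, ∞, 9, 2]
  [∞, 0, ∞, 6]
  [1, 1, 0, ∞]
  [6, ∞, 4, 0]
Closure =
  [0, 7, 6, 2]
  [11, 0, 10, 6]
  [1, 1, 0, 3]
  [5, 5, 4, 0]

This is the Floyd-Warshall all-pairs shortest-path computation. For each intermediate vertex k = 0, 1, …, 3, update dist[i][j] ← min(dist[i][j], dist[i][k] + dist[k][j]). The final matrix gives, for each (i, j), the minimum total weight of any directed path from i to j (possibly empty when i = j).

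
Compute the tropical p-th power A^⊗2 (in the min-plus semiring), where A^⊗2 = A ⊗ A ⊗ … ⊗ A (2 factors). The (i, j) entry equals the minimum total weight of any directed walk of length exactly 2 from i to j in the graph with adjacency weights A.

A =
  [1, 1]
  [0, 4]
A^⊗2 =
  [1, 2]
  [1, 1]

Each entry (A^⊗2)_ij equals the minimum over all length-2 walks i = v_0 → v_1 → … → v_2 = j of Σ_t A[v_t][v_{t+1}]. For example, for (i, j) = (0, 1) we minimise over 2 possible intermediate vertex sequences; the minimum is 2, attained along the walk 0 → 0 → 1.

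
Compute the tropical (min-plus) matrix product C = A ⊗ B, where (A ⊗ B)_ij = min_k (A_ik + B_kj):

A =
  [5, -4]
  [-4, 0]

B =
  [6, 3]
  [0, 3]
A ⊗ B =
  [-4, -1]
  [0, -1]

Apply the min-plus product entry-by-entry:
  C[0][0] = min over k of (A[0][0] + B[0][0] = 5 + 6 = 11, A[0][1] + B[1][0] = -4 + 0 = -4) = -4 (attained at k = 1)
  C[0][1] = min over k of (A[0][0] + B[0][1] = 5 + 3 = 8, A[0][1] + B[1][1] = -4 + 3 = -1) = -1 (attained at k = 1)
  C[1][0] = min over k of (A[1][0] + B[0][0] = -4 + 6 = 2, A[1][1] + B[1][0] = 0 + 0 = 0) = 0 (attained at k = 1)
  C[1][1] = min over k of (A[1][0] + B[0][1] = -4 + 3 = -1, A[1][1] + B[1][1] = 0 + 3 = 3) = -1 (attained at k = 0)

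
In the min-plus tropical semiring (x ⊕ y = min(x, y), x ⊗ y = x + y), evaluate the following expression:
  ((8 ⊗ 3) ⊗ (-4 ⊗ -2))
((8 ⊗ 3) ⊗ (-4 ⊗ -2)) = 5

Expand innermost to outermost. Recall ⊕ takes the minimum of its arguments and ⊗ takes their sum. Working out the expression ((8 ⊗ 3) ⊗ (-4 ⊗ -2)) gives 5.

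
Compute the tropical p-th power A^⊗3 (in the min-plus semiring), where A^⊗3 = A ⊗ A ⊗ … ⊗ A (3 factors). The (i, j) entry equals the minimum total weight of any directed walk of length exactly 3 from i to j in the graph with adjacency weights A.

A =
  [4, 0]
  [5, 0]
A^⊗3 =
  [5, 0]
  [5, 0]

Each entry (A^⊗3)_ij equals the minimum over all length-3 walks i = v_0 → v_1 → … → v_3 = j of Σ_t A[v_t][v_{t+1}]. For example, for (i, j) = (0, 1) we minimise over 4 possible intermediate vertex sequences; the minimum is 0, attained along the walk 0 → 1 → 1 → 1.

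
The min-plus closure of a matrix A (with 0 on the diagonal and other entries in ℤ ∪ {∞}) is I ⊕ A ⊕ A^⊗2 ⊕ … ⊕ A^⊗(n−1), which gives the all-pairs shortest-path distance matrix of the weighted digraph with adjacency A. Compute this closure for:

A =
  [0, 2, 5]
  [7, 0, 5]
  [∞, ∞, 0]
Closure =
  [0, 2, 5]
  [7, 0, 5]
  [∞, ∞, 0]

This is the Floyd-Warshall all-pairs shortest-path computation. For each intermediate vertex k = 0, 1, …, 2, update dist[i][j] ← min(dist[i][j], dist[i][k] + dist[k][j]). The final matrix gives, for each (i, j), the minimum total weight of any directed path from i to j (possibly empty when i = j).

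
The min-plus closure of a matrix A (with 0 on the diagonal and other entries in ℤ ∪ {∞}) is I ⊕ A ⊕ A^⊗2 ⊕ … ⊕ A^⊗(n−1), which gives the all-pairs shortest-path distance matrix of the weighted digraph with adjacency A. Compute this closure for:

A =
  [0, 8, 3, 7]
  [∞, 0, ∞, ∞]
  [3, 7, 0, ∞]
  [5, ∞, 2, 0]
Closure =
  [0, 8, 3, 7]
  [∞, 0, ∞, ∞]
  [3, 7, 0, 10]
  [5, 9, 2, 0]

This is the Floyd-Warshall all-pairs shortest-path computation. For each intermediate vertex k = 0, 1, …, 3, update dist[i][j] ← min(dist[i][j], dist[i][k] + dist[k][j]). The final matrix gives, for each (i, j), the minimum total weight of any directed path from i to j (possibly empty when i = j).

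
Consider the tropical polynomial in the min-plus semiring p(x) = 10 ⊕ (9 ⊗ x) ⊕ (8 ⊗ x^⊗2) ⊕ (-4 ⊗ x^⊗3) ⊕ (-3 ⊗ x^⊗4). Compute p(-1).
p(-1) = -7

A tropical monomial a ⊗ x^⊗i evaluates to a + i · x. Evaluating each term at x = -1:
  Term 0 contributes 10 + 0 · -1 = 10
  Term 1 contributes 9 + 1 · -1 = 8
  Term 2 contributes 8 + 2 · -1 = 6
  Term 3 contributes -4 + 3 · -1 = -7
  Term 4 contributes -3 + 4 · -1 = -7
p(-1) = ⊕ of these = min[10, 8, 6, -7, -7] = -7.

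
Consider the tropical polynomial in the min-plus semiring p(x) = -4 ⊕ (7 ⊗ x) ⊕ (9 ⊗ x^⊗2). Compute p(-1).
p(-1) = -4

A tropical monomial a ⊗ x^⊗i evaluates to a + i · x. Evaluating each term at x = -1:
  Term 0 contributes -4 + 0 · -1 = -4
  Term 1 contributes 7 + 1 · -1 = 6
  Term 2 contributes 9 + 2 · -1 = 7
p(-1) = ⊕ of these = min[-4, 6, 7] = -4.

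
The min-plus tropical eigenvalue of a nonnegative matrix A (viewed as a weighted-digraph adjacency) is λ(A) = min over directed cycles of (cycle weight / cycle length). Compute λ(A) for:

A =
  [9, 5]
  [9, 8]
λ(A) = 7

Enumerate directed cycles and compute their means (weight / length). Sample:
  cycle 0 → 0: weight = 9, length = 1, mean = 9/1 ≈ 9.000
  cycle 1 → 1: weight = 8, length = 1, mean = 8/1 ≈ 8.000
  cycle 0 → 1 → 0: weight = 14, length = 2, mean = 14/2 ≈ 7.000
  cycle 1 → 0 → 1: weight = 14, length = 2, mean = 14/2 ≈ 7.000
Minimum mean = 7.000, attained e.g. along the cycle 0 → 1 → 0 with weight 14 and length 2. So λ(A) = 14/2 = 7.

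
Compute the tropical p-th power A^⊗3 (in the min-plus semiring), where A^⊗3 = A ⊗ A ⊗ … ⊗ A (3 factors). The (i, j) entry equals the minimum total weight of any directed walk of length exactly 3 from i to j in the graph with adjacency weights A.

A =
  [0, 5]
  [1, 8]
A^⊗3 =
  [0, 5]
  [1, 6]

Each entry (A^⊗3)_ij equals the minimum over all length-3 walks i = v_0 → v_1 → … → v_3 = j of Σ_t A[v_t][v_{t+1}]. For example, for (i, j) = (0, 1) we minimise over 4 possible intermediate vertex sequences; the minimum is 5, attained along the walk 0 → 0 → 0 → 1.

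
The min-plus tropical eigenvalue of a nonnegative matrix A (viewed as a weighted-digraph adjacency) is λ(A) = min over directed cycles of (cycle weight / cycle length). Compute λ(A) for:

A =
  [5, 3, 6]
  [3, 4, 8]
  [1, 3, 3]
λ(A) = 3

Enumerate directed cycles and compute their means (weight / length). Sample:
  cycle 0 → 0: weight = 5, length = 1, mean = 5/1 ≈ 5.000
  cycle 1 → 1: weight = 4, length = 1, mean = 4/1 ≈ 4.000
  cycle 2 → 2: weight = 3, length = 1, mean = 3/1 ≈ 3.000
  cycle 0 → 1 → 0: weight = 6, length = 2, mean = 6/2 ≈ 3.000
  cycle 0 → 2 → 0: weight = 7, length = 2, mean = 7/2 ≈ 3.500
  cycle 1 → 0 → 1: weight = 6, length = 2, mean = 6/2 ≈ 3.000
Minimum mean = 3.000, attained e.g. along the cycle 2 → 2 with weight 3 and length 1. So λ(A) = 3/1 = 3.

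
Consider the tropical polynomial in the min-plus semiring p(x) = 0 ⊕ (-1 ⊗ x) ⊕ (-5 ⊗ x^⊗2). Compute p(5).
p(5) = 0

A tropical monomial a ⊗ x^⊗i evaluates to a + i · x. Evaluating each term at x = 5:
  Term 0 contributes 0 + 0 · 5 = 0
  Term 1 contributes -1 + 1 · 5 = 4
  Term 2 contributes -5 + 2 · 5 = 5
p(5) = ⊕ of these = min[0, 4, 5] = 0.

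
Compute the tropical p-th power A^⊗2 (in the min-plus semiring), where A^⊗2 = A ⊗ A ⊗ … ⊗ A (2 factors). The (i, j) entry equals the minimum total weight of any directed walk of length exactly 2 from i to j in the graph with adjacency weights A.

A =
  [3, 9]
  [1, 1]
A^⊗2 =
  [6, 10]
  [2, 2]

Each entry (A^⊗2)_ij equals the minimum over all length-2 walks i = v_0 → v_1 → … → v_2 = j of Σ_t A[v_t][v_{t+1}]. For example, for (i, j) = (0, 1) we minimise over 2 possible intermediate vertex sequences; the minimum is 10, attained along the walk 0 → 1 → 1.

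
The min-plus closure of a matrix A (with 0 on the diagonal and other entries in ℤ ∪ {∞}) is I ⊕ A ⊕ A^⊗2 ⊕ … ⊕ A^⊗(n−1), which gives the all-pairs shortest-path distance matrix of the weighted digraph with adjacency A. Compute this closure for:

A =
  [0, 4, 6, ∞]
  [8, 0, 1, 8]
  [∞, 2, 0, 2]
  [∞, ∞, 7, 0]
Closure =
  [0, 4, 5, 7]
  [8, 0, 1, 3]
  [10, 2, 0, 2]
  [17, 9, 7, 0]

This is the Floyd-Warshall all-pairs shortest-path computation. For each intermediate vertex k = 0, 1, …, 3, update dist[i][j] ← min(dist[i][j], dist[i][k] + dist[k][j]). The final matrix gives, for each (i, j), the minimum total weight of any directed path from i to j (possibly empty when i = j).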